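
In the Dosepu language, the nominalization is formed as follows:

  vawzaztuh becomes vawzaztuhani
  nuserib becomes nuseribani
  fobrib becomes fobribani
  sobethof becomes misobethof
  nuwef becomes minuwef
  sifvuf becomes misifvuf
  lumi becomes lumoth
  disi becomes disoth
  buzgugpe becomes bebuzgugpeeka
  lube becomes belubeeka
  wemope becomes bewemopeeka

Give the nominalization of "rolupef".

vawzaztuh and sifvuf both have last vowel 'u' yet inflect differently (vawzaztuhani, misifvuf), so the last vowel is not what conditions the rule; the final letter is.
"rolupef" ends in -f. The stems ending in -f (sobethof → misobethof, nuwef → minuwef, sifvuf → misifvuf) add the prefix mi-.
The other patterns: stems ending in -b or -h add -ani; stems ending in -i drop the final letter and add -oth; stems ending in -e add be- … -eka around the stem.
So rolupef → mirolupef.

mirolupef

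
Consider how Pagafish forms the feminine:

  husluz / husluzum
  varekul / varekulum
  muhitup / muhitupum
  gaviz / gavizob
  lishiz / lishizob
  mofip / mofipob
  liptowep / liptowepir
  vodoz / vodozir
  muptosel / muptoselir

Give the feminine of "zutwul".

zutwulum

"zutwul" has last vowel 'u'. The stems whose last vowel is 'u' (husluz → husluzum, varekul → varekulum, muhitup → muhitupum) add -um.
The other patterns: stems whose last vowel is 'i' add -ob; stems whose last vowel is 'e' or 'o' add -ir.
So zutwul → zutwulum.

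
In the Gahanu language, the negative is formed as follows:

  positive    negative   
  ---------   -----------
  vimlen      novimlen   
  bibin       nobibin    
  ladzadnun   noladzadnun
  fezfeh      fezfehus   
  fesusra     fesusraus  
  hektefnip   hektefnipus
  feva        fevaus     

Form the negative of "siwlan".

bibin and hektefnip both have last vowel 'i' yet inflect differently (nobibin, hektefnipus), so the last vowel is not what conditions the rule; the final letter is.
"siwlan" ends in -n. The stems ending in -n (ladzadnun → noladzadnun, vimlen → novimlen, bibin → nobibin) add the prefix no-.
The other pattern: stems ending in -a, -h or -p add -us.
So siwlan → nosiwlan.

nosiwlan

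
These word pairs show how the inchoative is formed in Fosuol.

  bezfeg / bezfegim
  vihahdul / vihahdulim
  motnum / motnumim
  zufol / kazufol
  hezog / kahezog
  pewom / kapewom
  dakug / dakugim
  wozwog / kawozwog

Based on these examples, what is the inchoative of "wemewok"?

kawemewok

"wemewok" has last vowel 'o'. The stems whose last vowel is 'o' (hezog → kahezog, zufol → kazufol, pewom → kapewom) add the prefix ka-.
The other pattern: stems whose last vowel is 'e' or 'u' add -im.
So wemewok → kawemewok.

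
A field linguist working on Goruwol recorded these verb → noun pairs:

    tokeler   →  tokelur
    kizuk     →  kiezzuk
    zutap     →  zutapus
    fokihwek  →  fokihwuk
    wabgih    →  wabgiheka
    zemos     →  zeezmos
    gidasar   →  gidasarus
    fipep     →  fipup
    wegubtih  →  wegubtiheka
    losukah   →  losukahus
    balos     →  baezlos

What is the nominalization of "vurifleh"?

losukah and wegubtih both end in -h yet inflect differently (losukahus, wegubtiheka), so the final letter is not what conditions the rule; the last vowel is.
"vurifleh" has last vowel 'e'. The stems whose last vowel is 'e' (fipep → fipup, tokeler → tokelur, fokihwek → fokihwuk) change the last vowel to 'u'.
So vurifleh → vurifluh.

vurifluh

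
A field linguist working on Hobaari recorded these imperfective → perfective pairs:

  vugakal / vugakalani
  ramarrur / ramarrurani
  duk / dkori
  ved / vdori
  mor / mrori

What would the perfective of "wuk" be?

mor and ramarrur both end in -r yet inflect differently (mrori, ramarrurani), so the final letter is not what conditions the rule; the number of vowels is.
"wuk" has 1 vowel. The stems with 1 vowel (ved → vdori, mor → mrori, duk → dkori) delete the last vowel and add -ori.
The other pattern: stems with 3 vowels add -ani.
So wuk → wkori.

wkori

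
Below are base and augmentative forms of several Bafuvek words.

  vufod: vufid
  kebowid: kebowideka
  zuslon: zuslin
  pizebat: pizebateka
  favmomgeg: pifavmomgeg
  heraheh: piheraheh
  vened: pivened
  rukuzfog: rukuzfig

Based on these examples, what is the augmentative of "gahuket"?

pigahuket

"gahuket" has last vowel 'e'. The stems whose last vowel is 'e' (heraheh → piheraheh, favmomgeg → pifavmomgeg, vened → pivened) add the prefix pi-.
The other patterns: stems whose last vowel is 'o' change the last vowel to 'i'; stems whose last vowel is 'a' or 'i' add -eka.
So gahuket → pigahuket.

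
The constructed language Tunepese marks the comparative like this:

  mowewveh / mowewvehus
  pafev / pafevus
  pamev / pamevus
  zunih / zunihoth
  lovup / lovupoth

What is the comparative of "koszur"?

mowewveh and zunih both end in -h yet inflect differently (mowewvehus, zunihoth), so the final letter is not what conditions the rule; the last vowel is.
"koszur" has last vowel 'u'. The one such stem in the data (lovup → lovupoth) adds -oth, so the same rule applies.
The other pattern: stems whose last vowel is 'e' add -us.
So koszur → koszuroth.

koszuroth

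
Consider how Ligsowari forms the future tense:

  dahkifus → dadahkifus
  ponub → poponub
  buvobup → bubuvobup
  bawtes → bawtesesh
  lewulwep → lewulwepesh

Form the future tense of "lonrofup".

lolonrofup

"lonrofup" has last vowel 'u'. The stems whose last vowel is 'u' (dahkifus → dadahkifus, ponub → poponub, buvobup → bubuvobup) repeat the first consonant+vowel as a prefix.
So lonrofup → lolonrofup.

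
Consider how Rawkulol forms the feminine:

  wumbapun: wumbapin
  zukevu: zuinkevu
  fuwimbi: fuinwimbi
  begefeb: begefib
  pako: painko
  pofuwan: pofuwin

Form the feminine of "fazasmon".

wumbapun and zukevu both have last vowel 'u' yet inflect differently (wumbapin, zuinkevu), so the last vowel is not what conditions the rule; whether the stem ends in a vowel or a consonant is.
"fazasmon" ends in a consonant. The stems ending in a consonant (pofuwan → pofuwin, begefeb → begefib, wumbapun → wumbapin) change the last vowel to 'i'.
The other pattern: stems ending in a vowel insert -in- after the first vowel.
So fazasmon → fazasmin.

fazasmin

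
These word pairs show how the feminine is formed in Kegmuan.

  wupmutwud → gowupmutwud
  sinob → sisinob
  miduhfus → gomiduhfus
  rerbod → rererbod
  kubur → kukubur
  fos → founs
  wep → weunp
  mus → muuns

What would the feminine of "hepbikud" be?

"hepbikud" has 3 vowels. The stems with 3 vowels (miduhfus → gomiduhfus, wupmutwud → gowupmutwud) add the prefix go-.
So hepbikud → gohepbikud.

gohepbikud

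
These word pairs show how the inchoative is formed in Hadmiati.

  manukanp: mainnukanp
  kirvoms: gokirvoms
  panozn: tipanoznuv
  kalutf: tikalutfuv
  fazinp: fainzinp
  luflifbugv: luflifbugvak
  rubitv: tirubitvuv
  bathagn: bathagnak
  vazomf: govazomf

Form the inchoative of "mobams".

"mobams" has second-to-last letter 'm'. The stems whose second-to-last letter is 'm' (vazomf → govazomf, kirvoms → gokirvoms) add the prefix go-.
The other patterns: stems whose second-to-last letter is 'n' insert -in- after the first vowel; stems whose second-to-last letter is 'g' add -ak; stems whose second-to-last letter is 't' or 'z' add ti- … -uv around the stem.
So mobams → gomobams.

gomobams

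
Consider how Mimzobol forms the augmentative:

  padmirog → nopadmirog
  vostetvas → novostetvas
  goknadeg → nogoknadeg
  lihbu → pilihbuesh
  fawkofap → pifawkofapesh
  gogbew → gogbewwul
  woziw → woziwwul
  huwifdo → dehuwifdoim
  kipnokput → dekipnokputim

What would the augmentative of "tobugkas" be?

vostetvas and fawkofap both have last vowel 'a' yet inflect differently (novostetvas, pifawkofapesh), so the last vowel is not what conditions the rule; the final letter is.
"tobugkas" ends in -s. The one such stem in the data (vostetvas → novostetvas) adds the prefix no-, so the same rule applies.
So tobugkas → notobugkas.

notobugkas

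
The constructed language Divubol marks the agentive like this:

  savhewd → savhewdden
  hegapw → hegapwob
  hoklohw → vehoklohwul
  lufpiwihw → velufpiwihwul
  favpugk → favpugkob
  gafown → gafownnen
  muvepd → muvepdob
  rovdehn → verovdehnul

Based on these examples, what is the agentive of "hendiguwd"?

rovdehn and gafown both end in -n yet inflect differently (verovdehnul, gafownnen), so the final letter is not what conditions the rule; the second-to-last letter is.
"hendiguwd" has second-to-last letter 'w'. The stems whose second-to-last letter is 'w' (savhewd → savhewdden, gafown → gafownnen) double the final consonant and add -en.
So hendiguwd → hendiguwdden.

hendiguwdden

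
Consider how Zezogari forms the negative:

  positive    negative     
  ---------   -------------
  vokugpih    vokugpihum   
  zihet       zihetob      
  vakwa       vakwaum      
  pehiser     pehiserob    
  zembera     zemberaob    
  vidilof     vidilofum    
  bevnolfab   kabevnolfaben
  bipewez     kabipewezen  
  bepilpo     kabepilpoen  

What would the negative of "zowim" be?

zowimob

zembera and vakwa both end in -a yet inflect differently (zemberaob, vakwaum), so the final letter is not what conditions the rule; the first letter is.
"zowim" begins with z-. The stems beginning with z- (zembera → zemberaob, zihet → zihetob) add -ob.
So zowim → zowimob.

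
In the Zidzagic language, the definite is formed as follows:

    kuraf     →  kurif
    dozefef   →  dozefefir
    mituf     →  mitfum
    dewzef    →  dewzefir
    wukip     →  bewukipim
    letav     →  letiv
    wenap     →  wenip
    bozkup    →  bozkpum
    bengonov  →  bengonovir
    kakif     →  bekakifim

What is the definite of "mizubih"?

bemizubihim

bozkup and wenap both end in -p yet inflect differently (bozkpum, wenip), so the final letter is not what conditions the rule; the last vowel is.
"mizubih" has last vowel 'i'. The stems whose last vowel is 'i' (wukip → bewukipim, kakif → bekakifim) add be- … -im around the stem.
The other patterns: stems whose last vowel is 'u' delete the last vowel and add -um; stems whose last vowel is 'a' change the last vowel to 'i'; stems whose last vowel is 'e' or 'o' add -ir.
So mizubih → bemizubihim.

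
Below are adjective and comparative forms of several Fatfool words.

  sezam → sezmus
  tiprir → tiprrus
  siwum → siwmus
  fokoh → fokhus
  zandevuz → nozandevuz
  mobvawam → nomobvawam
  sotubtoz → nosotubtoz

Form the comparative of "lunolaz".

nolunolaz

"lunolaz" has 3 vowels. The stems with 3 vowels (zandevuz → nozandevuz, mobvawam → nomobvawam, sotubtoz → nosotubtoz) add the prefix no-.
So lunolaz → nolunolaz.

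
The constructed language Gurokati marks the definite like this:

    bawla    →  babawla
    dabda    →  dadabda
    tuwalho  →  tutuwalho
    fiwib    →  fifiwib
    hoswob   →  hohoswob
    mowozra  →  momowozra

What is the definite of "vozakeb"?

vovozakeb

Every pair shown (bawla → babawla, dabda → dadabda, tuwalho → tutuwalho, …) follows the same rule: repeat the first consonant+vowel as a prefix.
So vozakeb → vovozakeb.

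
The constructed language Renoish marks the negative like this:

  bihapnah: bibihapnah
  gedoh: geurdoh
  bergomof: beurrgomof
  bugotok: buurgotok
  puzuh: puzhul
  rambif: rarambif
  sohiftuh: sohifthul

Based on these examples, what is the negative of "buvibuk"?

sohiftuh and bihapnah both end in -h yet inflect differently (sohifthul, bibihapnah), so the final letter is not what conditions the rule; the last vowel is.
"buvibuk" has last vowel 'u'. The stems whose last vowel is 'u' (sohiftuh → sohifthul, puzuh → puzhul) delete the last vowel and add -ul.
So buvibuk → buvibkul.

buvibkul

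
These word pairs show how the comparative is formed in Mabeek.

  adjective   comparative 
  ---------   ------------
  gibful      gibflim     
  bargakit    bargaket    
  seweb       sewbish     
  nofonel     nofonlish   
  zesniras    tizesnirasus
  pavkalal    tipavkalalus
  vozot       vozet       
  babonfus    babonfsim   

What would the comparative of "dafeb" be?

dafbish

"dafeb" has last vowel 'e'. The stems whose last vowel is 'e' (seweb → sewbish, nofonel → nofonlish) delete the last vowel and add -ish.
So dafeb → dafbish.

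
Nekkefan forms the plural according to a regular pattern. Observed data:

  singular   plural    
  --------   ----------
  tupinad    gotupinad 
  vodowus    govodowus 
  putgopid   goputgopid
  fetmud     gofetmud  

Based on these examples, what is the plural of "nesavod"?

gonesavod

Every pair shown (tupinad → gotupinad, vodowus → govodowus, putgopid → goputgopid, …) follows the same rule: add the prefix go-.
So nesavod → gonesavod.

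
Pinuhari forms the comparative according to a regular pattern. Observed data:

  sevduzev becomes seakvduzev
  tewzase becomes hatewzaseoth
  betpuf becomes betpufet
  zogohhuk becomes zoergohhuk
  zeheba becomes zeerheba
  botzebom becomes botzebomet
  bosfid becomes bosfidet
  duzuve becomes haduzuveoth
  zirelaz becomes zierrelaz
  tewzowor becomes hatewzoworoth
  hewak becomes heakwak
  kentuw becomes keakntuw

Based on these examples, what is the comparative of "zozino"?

zoerzino

zogohhuk and hewak both end in -k yet inflect differently (zoergohhuk, heakwak), so the final letter is not what conditions the rule; the first letter is.
"zozino" begins with z-. The stems beginning with z- (zeheba → zeerheba, zogohhuk → zoergohhuk, zirelaz → zierrelaz) insert -er- after the first vowel.
The other patterns: stems beginning with d- or t- add ha- … -oth around the stem; stems beginning with b- add -et; stems beginning with h-, k- or s- insert -ak- after the first vowel.
So zozino → zoerzino.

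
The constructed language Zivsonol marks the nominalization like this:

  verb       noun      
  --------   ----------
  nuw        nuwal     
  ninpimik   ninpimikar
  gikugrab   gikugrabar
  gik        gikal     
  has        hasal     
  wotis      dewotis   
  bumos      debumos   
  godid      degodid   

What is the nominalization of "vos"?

vosal

has and wotis both end in -s yet inflect differently (hasal, dewotis), so the final letter is not what conditions the rule; the number of vowels is.
"vos" has 1 vowel. The stems with 1 vowel (nuw → nuwal, has → hasal, gik → gikal) add -al.
The other patterns: stems with 2 vowels add the prefix de-; stems with 3 vowels add -ar.
So vos → vosal.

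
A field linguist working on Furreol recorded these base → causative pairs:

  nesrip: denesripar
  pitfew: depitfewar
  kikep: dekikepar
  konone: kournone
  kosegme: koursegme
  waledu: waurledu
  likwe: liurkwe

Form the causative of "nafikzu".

pitfew and konone both have last vowel 'e' yet inflect differently (depitfewar, kournone), so the last vowel is not what conditions the rule; whether the stem ends in a vowel or a consonant is.
"nafikzu" ends in a vowel. The stems ending in a vowel (konone → kournone, kosegme → koursegme, waledu → waurledu) insert -ur- after the first vowel.
The other pattern: stems ending in a consonant add de- … -ar around the stem.
So nafikzu → naurfikzu.

naurfikzu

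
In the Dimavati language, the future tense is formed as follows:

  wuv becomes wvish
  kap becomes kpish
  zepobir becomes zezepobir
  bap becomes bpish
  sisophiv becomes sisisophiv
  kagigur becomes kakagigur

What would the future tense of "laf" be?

lfish

wuv and sisophiv both end in -v yet inflect differently (wvish, sisisophiv), so the final letter is not what conditions the rule; the number of vowels is.
"laf" has 1 vowel. The stems with 1 vowel (wuv → wvish, kap → kpish, bap → bpish) delete the last vowel and add -ish.
So laf → lfish.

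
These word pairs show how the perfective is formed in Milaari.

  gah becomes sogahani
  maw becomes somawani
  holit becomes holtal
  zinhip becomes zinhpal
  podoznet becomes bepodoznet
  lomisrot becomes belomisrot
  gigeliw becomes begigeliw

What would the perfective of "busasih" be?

bebusasih

holit and podoznet both end in -t yet inflect differently (holtal, bepodoznet), so the final letter is not what conditions the rule; the number of vowels is.
"busasih" has 3 vowels. The stems with 3 vowels (podoznet → bepodoznet, lomisrot → belomisrot, gigeliw → begigeliw) add the prefix be-.
The other patterns: stems with 1 vowel add so- … -ani around the stem; stems with 2 vowels delete the last vowel and add -al.
So busasih → bebusasih.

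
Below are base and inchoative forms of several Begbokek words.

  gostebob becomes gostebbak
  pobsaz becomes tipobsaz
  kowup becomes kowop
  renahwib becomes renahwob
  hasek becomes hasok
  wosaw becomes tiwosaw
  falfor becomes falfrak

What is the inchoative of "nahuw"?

nahow

gostebob and renahwib both end in -b yet inflect differently (gostebbak, renahwob), so the final letter is not what conditions the rule; the last vowel is.
"nahuw" has last vowel 'u'. The one such stem in the data (kowup → kowop) changes the last vowel to 'o' (as do renahwib, hasek), so the same rule applies.
The other patterns: stems whose last vowel is 'o' delete the last vowel and add -ak; stems whose last vowel is 'a' add the prefix ti-.
So nahuw → nahow.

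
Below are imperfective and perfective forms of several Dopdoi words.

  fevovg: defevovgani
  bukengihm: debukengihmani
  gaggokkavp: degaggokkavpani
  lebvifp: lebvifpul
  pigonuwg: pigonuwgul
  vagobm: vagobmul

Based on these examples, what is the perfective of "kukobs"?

kukobsul

"kukobs" has second-to-last letter 'b'. The one such stem in the data (vagobm → vagobmul) adds -ul, so the same rule applies.
The other pattern: stems whose second-to-last letter is 'h' or 'v' add de- … -ani around the stem.
So kukobs → kukobsul.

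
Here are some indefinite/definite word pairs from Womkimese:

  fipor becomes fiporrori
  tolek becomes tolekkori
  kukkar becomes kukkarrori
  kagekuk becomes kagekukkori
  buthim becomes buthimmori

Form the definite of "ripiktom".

Every pair shown (fipor → fiporrori, tolek → tolekkori, kukkar → kukkarrori, …) follows the same rule: double the final consonant and add -ori.
So ripiktom → ripiktommori.

ripiktommori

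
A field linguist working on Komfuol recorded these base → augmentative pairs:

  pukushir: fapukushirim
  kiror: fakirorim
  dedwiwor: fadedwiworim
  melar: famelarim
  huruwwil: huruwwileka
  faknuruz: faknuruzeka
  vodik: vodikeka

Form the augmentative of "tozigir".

fatozigirim

pukushir and huruwwil both have last vowel 'i' yet inflect differently (fapukushirim, huruwwileka), so the last vowel is not what conditions the rule; the final letter is.
"tozigir" ends in -r. The stems ending in -r (pukushir → fapukushirim, kiror → fakirorim, dedwiwor → fadedwiworim) add fa- … -im around the stem.
So tozigir → fatozigirim.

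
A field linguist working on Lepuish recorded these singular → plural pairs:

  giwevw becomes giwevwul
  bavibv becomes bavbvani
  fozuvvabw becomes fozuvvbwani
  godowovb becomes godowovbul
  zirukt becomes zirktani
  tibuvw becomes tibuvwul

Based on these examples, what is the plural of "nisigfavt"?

tibuvw and fozuvvabw both end in -w yet inflect differently (tibuvwul, fozuvvbwani), so the final letter is not what conditions the rule; the second-to-last letter is.
"nisigfavt" has second-to-last letter 'v'. The stems whose second-to-last letter is 'v' (godowovb → godowovbul, tibuvw → tibuvwul, giwevw → giwevwul) add -ul.
So nisigfavt → nisigfavtul.

nisigfavtul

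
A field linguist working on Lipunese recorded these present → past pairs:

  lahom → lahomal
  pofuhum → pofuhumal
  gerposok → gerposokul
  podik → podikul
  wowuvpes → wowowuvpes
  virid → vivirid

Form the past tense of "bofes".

bobofes

"bofes" ends in -s. The one such stem in the data (wowuvpes → wowowuvpes) repeats the first consonant+vowel as a prefix (as does virid), so the same rule applies.
The other patterns: stems ending in -m add -al; stems ending in -k add -ul.
So bofes → bobofes.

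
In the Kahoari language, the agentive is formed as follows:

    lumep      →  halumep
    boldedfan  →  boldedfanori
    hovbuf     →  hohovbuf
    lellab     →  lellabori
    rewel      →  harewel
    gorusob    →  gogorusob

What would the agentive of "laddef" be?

gorusob and lellab both end in -b yet inflect differently (gogorusob, lellabori), so the final letter is not what conditions the rule; the last vowel is.
"laddef" has last vowel 'e'. The stems whose last vowel is 'e' (rewel → harewel, lumep → halumep) add the prefix ha-.
So laddef → haladdef.

haladdef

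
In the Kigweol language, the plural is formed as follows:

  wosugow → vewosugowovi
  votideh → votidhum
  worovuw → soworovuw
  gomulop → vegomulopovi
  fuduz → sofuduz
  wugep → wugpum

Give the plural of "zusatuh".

sozusatuh

wosugow and worovuw both end in -w yet inflect differently (vewosugowovi, soworovuw), so the final letter is not what conditions the rule; the last vowel is.
"zusatuh" has last vowel 'u'. The stems whose last vowel is 'u' (worovuw → soworovuw, fuduz → sofuduz) add the prefix so-.
The other patterns: stems whose last vowel is 'o' add ve- … -ovi around the stem; stems whose last vowel is 'e' delete the last vowel and add -um.
So zusatuh → sozusatuh.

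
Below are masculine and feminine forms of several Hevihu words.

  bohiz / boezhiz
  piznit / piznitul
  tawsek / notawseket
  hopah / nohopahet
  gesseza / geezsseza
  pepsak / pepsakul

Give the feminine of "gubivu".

guezbivu

tawsek and pepsak both end in -k yet inflect differently (notawseket, pepsakul), so the final letter is not what conditions the rule; the first letter is.
"gubivu" begins with g-. The one such stem in the data (gesseza → geezsseza) inserts -ez- after the first vowel (as does bohiz), so the same rule applies.
The other patterns: stems beginning with h- or t- add no- … -et around the stem; stems beginning with p- add -ul.
So gubivu → guezbivu.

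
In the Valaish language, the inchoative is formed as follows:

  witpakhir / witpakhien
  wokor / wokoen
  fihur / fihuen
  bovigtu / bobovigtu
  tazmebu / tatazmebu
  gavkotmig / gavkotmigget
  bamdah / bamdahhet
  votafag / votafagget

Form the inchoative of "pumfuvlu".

fihur and bovigtu both have last vowel 'u' yet inflect differently (fihuen, bobovigtu), so the last vowel is not what conditions the rule; the final letter is.
"pumfuvlu" ends in -u. The stems ending in -u (bovigtu → bobovigtu, tazmebu → tatazmebu) repeat the first consonant+vowel as a prefix.
So pumfuvlu → pupumfuvlu.

pupumfuvlu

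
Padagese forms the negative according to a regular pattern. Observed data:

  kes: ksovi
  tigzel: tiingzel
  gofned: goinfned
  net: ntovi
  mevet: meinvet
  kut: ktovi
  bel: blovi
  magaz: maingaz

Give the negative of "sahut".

bel and tigzel both end in -l yet inflect differently (blovi, tiingzel), so the final letter is not what conditions the rule; the number of vowels is.
"sahut" has 2 vowels. The stems with 2 vowels (tigzel → tiingzel, mevet → meinvet, magaz → maingaz) insert -in- after the first vowel.
The other pattern: stems with 1 vowel delete the last vowel and add -ovi.
So sahut → sainhut.

sainhut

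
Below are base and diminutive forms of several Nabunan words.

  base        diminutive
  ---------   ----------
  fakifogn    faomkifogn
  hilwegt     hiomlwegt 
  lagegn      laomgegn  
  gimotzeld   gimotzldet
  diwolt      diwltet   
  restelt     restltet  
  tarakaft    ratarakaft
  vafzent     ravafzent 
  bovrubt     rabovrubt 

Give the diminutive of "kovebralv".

hilwegt and diwolt both end in -t yet inflect differently (hiomlwegt, diwltet), so the final letter is not what conditions the rule; the second-to-last letter is.
"kovebralv" has second-to-last letter 'l'. The stems whose second-to-last letter is 'l' (gimotzeld → gimotzldet, diwolt → diwltet, restelt → restltet) delete the last vowel and add -et.
The other patterns: stems whose second-to-last letter is 'g' insert -om- after the first vowel; stems whose second-to-last letter is 'b', 'f' or 'n' add the prefix ra-.
So kovebralv → kovebrlvet.

kovebrlvet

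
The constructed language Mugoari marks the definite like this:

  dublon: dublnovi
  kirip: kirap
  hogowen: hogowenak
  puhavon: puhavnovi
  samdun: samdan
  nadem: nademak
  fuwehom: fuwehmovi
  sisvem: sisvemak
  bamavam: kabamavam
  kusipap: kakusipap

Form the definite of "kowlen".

kowlenak

dublon and hogowen both end in -n yet inflect differently (dublnovi, hogowenak), so the final letter is not what conditions the rule; the last vowel is.
"kowlen" has last vowel 'e'. The stems whose last vowel is 'e' (hogowen → hogowenak, nadem → nademak, sisvem → sisvemak) add -ak.
The other patterns: stems whose last vowel is 'o' delete the last vowel and add -ovi; stems whose last vowel is 'a' add the prefix ka-; stems whose last vowel is 'i' or 'u' change the last vowel to 'a'.
So kowlen → kowlenak.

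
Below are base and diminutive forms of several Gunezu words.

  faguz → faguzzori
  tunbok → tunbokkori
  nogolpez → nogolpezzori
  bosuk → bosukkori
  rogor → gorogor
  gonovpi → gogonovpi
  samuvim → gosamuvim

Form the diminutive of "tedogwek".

"tedogwek" ends in -k. The stems ending in -k (tunbok → tunbokkori, bosuk → bosukkori) double the final consonant and add -ori.
So tedogwek → tedogwekkori.

tedogwekkori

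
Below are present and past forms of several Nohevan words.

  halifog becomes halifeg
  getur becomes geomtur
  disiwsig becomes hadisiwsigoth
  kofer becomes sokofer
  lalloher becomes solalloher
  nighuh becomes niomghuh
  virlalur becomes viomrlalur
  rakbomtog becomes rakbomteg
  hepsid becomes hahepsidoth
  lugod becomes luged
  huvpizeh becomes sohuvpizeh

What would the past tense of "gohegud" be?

goomhegud

disiwsig and rakbomtog both end in -g yet inflect differently (hadisiwsigoth, rakbomteg), so the final letter is not what conditions the rule; the last vowel is.
"gohegud" has last vowel 'u'. The stems whose last vowel is 'u' (nighuh → niomghuh, getur → geomtur, virlalur → viomrlalur) insert -om- after the first vowel.
The other patterns: stems whose last vowel is 'e' add the prefix so-; stems whose last vowel is 'i' add ha- … -oth around the stem; stems whose last vowel is 'o' change the last vowel to 'e'.
So gohegud → goomhegud.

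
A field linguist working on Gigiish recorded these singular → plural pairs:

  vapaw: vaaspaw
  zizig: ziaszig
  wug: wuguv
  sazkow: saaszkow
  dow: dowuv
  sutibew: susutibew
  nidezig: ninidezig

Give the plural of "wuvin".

dow and sazkow both end in -w yet inflect differently (dowuv, saaszkow), so the final letter is not what conditions the rule; the number of vowels is.
"wuvin" has 2 vowels. The stems with 2 vowels (sazkow → saaszkow, zizig → ziaszig, vapaw → vaaspaw) insert -as- after the first vowel.
The other patterns: stems with 1 vowel add -uv; stems with 3 vowels repeat the first consonant+vowel as a prefix.
So wuvin → wuasvin.

wuasvin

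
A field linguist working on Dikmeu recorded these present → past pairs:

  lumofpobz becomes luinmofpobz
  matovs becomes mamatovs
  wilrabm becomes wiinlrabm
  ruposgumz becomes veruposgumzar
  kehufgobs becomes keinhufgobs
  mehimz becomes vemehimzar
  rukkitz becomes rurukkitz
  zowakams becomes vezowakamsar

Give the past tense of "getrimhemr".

vegetrimhemrar

zowakams and kehufgobs both end in -s yet inflect differently (vezowakamsar, keinhufgobs), so the final letter is not what conditions the rule; the second-to-last letter is.
"getrimhemr" has second-to-last letter 'm'. The stems whose second-to-last letter is 'm' (zowakams → vezowakamsar, ruposgumz → veruposgumzar, mehimz → vemehimzar) add ve- … -ar around the stem.
The other patterns: stems whose second-to-last letter is 'b' insert -in- after the first vowel; stems whose second-to-last letter is 't' or 'v' repeat the first consonant+vowel as a prefix.
So getrimhemr → vegetrimhemrar.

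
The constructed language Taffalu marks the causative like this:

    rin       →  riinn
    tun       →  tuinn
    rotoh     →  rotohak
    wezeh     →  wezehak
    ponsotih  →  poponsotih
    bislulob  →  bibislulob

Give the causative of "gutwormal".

rotoh and ponsotih both end in -h yet inflect differently (rotohak, poponsotih), so the final letter is not what conditions the rule; the number of vowels is.
"gutwormal" has 3 vowels. The stems with 3 vowels (ponsotih → poponsotih, bislulob → bibislulob) repeat the first consonant+vowel as a prefix.
The other patterns: stems with 1 vowel insert -in- after the first vowel; stems with 2 vowels add -ak.
So gutwormal → gugutwormal.

gugutwormal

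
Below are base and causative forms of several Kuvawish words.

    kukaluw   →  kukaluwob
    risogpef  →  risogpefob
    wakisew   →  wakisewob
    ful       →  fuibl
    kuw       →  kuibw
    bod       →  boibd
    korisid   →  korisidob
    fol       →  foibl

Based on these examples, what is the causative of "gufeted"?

bod and korisid both end in -d yet inflect differently (boibd, korisidob), so the final letter is not what conditions the rule; the number of vowels is.
"gufeted" has 3 vowels. The stems with 3 vowels (korisid → korisidob, wakisew → wakisewob, risogpef → risogpefob) add -ob.
So gufeted → gufetedob.

gufetedob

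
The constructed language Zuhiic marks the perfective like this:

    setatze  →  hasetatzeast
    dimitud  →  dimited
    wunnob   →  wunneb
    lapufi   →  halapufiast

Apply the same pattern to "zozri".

dimitud and lapufi both have 3 vowels yet inflect differently (dimited, halapufiast), so the number of vowels is not what conditions the rule; whether the stem ends in a vowel or a consonant is.
"zozri" ends in a vowel. The stems ending in a vowel (lapufi → halapufiast, setatze → hasetatzeast) add ha- … -ast around the stem.
So zozri → hazozriast.

hazozriast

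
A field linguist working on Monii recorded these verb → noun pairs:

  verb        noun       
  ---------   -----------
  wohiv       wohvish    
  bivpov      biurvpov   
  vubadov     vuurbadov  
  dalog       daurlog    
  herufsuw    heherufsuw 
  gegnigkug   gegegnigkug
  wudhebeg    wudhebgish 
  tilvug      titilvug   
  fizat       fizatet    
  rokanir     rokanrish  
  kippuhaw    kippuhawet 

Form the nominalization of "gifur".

gigifur

"gifur" has last vowel 'u'. The stems whose last vowel is 'u' (herufsuw → heherufsuw, tilvug → titilvug, gegnigkug → gegegnigkug) repeat the first consonant+vowel as a prefix.
The other patterns: stems whose last vowel is 'e' or 'i' delete the last vowel and add -ish; stems whose last vowel is 'o' insert -ur- after the first vowel; stems whose last vowel is 'a' add -et.
So gifur → gigifur.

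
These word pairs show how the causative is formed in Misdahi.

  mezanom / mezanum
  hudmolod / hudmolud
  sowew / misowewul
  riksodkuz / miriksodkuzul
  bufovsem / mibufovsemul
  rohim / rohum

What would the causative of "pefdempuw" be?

bufovsem and mezanom both end in -m yet inflect differently (mibufovsemul, mezanum), so the final letter is not what conditions the rule; the last vowel is.
"pefdempuw" has last vowel 'u'. The one such stem in the data (riksodkuz → miriksodkuzul) adds mi- … -ul around the stem, so the same rule applies.
The other pattern: stems whose last vowel is 'i' or 'o' change the last vowel to 'u'.
So pefdempuw → mipefdempuwul.

mipefdempuwul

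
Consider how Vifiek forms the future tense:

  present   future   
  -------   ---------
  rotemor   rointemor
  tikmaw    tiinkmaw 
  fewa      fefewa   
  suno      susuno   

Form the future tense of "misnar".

tikmaw and fewa both have last vowel 'a' yet inflect differently (tiinkmaw, fefewa), so the last vowel is not what conditions the rule; whether the stem ends in a vowel or a consonant is.
"misnar" ends in a consonant. The stems ending in a consonant (rotemor → rointemor, tikmaw → tiinkmaw) insert -in- after the first vowel.
The other pattern: stems ending in a vowel repeat the first consonant+vowel as a prefix.
So misnar → miinsnar.

miinsnar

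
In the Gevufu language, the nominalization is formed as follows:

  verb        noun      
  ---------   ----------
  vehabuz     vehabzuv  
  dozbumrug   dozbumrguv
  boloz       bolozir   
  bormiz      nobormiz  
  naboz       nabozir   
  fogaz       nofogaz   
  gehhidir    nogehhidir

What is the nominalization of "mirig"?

nomirig

naboz and vehabuz both end in -z yet inflect differently (nabozir, vehabzuv), so the final letter is not what conditions the rule; the last vowel is.
"mirig" has last vowel 'i'. The stems whose last vowel is 'i' (bormiz → nobormiz, gehhidir → nogehhidir) add the prefix no-.
The other patterns: stems whose last vowel is 'o' add -ir; stems whose last vowel is 'u' delete the last vowel and add -uv.
So mirig → nomirig.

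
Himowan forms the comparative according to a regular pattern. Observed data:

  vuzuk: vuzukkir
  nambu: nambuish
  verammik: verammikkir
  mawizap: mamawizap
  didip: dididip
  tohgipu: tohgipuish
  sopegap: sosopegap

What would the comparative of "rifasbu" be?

didip and verammik both have last vowel 'i' yet inflect differently (dididip, verammikkir), so the last vowel is not what conditions the rule; the final letter is.
"rifasbu" ends in -u. The stems ending in -u (tohgipu → tohgipuish, nambu → nambuish) add -ish.
The other patterns: stems ending in -p repeat the first consonant+vowel as a prefix; stems ending in -k double the final consonant and add -ir.
So rifasbu → rifasbuish.

rifasbuish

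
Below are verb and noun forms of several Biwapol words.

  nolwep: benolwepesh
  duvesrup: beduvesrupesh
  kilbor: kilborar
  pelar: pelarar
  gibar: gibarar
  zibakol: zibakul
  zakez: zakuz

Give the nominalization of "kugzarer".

kilbor and zibakol both have last vowel 'o' yet inflect differently (kilborar, zibakul), so the last vowel is not what conditions the rule; the final letter is.
"kugzarer" ends in -r. The stems ending in -r (kilbor → kilborar, pelar → pelarar, gibar → gibarar) add -ar.
The other patterns: stems ending in -p add be- … -esh around the stem; stems ending in -l or -z change the last vowel to 'u'.
So kugzarer → kugzarerar.

kugzarerar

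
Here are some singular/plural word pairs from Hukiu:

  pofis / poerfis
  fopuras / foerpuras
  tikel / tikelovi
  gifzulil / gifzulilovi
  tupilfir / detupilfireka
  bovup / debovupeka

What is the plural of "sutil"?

sutilovi

"sutil" ends in -l. The stems ending in -l (tikel → tikelovi, gifzulil → gifzulilovi) add -ovi.
So sutil → sutilovi.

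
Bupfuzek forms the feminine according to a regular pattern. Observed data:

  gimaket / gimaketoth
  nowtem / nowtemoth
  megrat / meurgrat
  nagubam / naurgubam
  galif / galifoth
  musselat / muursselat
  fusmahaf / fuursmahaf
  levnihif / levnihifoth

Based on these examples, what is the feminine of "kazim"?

kazimoth

megrat and gimaket both end in -t yet inflect differently (meurgrat, gimaketoth), so the final letter is not what conditions the rule; the last vowel is.
"kazim" has last vowel 'i'. The stems whose last vowel is 'i' (galif → galifoth, levnihif → levnihifoth) add -oth.
The other pattern: stems whose last vowel is 'a' insert -ur- after the first vowel.
So kazim → kazimoth.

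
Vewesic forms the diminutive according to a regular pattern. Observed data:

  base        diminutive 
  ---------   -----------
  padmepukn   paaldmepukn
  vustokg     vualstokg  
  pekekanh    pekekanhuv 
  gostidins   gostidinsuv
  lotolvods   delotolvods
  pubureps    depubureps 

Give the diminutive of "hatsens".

hatsensuv

gostidins and lotolvods both end in -s yet inflect differently (gostidinsuv, delotolvods), so the final letter is not what conditions the rule; the second-to-last letter is.
"hatsens" has second-to-last letter 'n'. The stems whose second-to-last letter is 'n' (pekekanh → pekekanhuv, gostidins → gostidinsuv) add -uv.
So hatsens → hatsensuv.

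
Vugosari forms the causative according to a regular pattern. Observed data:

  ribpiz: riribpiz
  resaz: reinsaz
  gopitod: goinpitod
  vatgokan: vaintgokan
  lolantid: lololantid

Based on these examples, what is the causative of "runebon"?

ribpiz and resaz both end in -z yet inflect differently (riribpiz, reinsaz), so the final letter is not what conditions the rule; the last vowel is.
"runebon" has last vowel 'o'. The one such stem in the data (gopitod → goinpitod) inserts -in- after the first vowel (as do resaz, vatgokan), so the same rule applies.
So runebon → ruinnebon.

ruinnebon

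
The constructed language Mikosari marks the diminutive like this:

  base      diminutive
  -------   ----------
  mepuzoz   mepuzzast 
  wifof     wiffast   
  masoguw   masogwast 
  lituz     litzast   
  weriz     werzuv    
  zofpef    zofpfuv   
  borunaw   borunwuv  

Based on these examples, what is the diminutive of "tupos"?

tupsast

"tupos" has last vowel 'o'. The stems whose last vowel is 'o' (mepuzoz → mepuzzast, wifof → wiffast) delete the last vowel and add -ast.
So tupos → tupsast.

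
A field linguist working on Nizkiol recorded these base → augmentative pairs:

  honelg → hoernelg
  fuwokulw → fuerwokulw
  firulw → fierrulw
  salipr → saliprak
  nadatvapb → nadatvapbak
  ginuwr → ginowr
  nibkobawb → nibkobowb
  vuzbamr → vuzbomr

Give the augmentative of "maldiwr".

salipr and ginuwr both end in -r yet inflect differently (saliprak, ginowr), so the final letter is not what conditions the rule; the second-to-last letter is.
"maldiwr" has second-to-last letter 'w'. The stems whose second-to-last letter is 'w' (ginuwr → ginowr, nibkobawb → nibkobowb) change the last vowel to 'o'.
So maldiwr → maldowr.

maldowr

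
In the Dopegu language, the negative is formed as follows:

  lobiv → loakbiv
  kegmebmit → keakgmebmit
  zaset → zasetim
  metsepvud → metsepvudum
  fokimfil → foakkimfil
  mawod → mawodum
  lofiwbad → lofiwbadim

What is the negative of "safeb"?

kegmebmit and zaset both end in -t yet inflect differently (keakgmebmit, zasetim), so the final letter is not what conditions the rule; the last vowel is.
"safeb" has last vowel 'e'. The one such stem in the data (zaset → zasetim) adds -im, so the same rule applies.
The other patterns: stems whose last vowel is 'i' insert -ak- after the first vowel; stems whose last vowel is 'o' or 'u' add -um.
So safeb → safebim.

safebim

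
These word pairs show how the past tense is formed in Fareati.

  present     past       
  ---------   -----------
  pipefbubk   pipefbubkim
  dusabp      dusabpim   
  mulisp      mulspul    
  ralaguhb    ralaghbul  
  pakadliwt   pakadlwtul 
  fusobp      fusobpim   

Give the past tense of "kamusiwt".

kamuswtul

"kamusiwt" has second-to-last letter 'w'. The one such stem in the data (pakadliwt → pakadlwtul) deletes the last vowel and adds -ul (as do ralaguhb, mulisp), so the same rule applies.
So kamusiwt → kamuswtul.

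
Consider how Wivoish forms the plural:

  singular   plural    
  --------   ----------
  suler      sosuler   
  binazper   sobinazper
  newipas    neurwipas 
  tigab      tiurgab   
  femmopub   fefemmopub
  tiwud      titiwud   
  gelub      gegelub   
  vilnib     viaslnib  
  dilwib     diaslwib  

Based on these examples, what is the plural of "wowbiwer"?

"wowbiwer" has last vowel 'e'. The stems whose last vowel is 'e' (suler → sosuler, binazper → sobinazper) add the prefix so-.
So wowbiwer → sowowbiwer.

sowowbiwer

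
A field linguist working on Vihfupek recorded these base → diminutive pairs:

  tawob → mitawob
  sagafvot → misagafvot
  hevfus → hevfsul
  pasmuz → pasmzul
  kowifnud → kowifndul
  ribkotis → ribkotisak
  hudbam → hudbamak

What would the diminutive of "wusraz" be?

hevfus and ribkotis both end in -s yet inflect differently (hevfsul, ribkotisak), so the final letter is not what conditions the rule; the last vowel is.
"wusraz" has last vowel 'a'. The one such stem in the data (hudbam → hudbamak) adds -ak, so the same rule applies.
The other patterns: stems whose last vowel is 'o' add the prefix mi-; stems whose last vowel is 'u' delete the last vowel and add -ul.
So wusraz → wusrazak.

wusrazak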